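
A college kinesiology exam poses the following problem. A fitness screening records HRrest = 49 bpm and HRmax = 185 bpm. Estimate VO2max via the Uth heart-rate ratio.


VO2max = 15.3 * HRmax / HRrest
VO2max = 15.3 * 185 / 49
VO2max = 2830.5 / 49 = 57.7653 mL/kg/min

57.7653 mL/kg/min


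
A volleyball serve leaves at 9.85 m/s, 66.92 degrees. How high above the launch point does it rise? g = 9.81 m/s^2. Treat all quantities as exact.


H = (v*sin(theta))^2 / (2*g)
vy = v*sin(theta) = 9.85 * sin(66.92 deg) = 9.0616 m/s
H = vy^2 / (2*g) = 82.1124 / (2*9.81)
H = 82.1124 / 19.62 = 4.1851 m

4.1851 m


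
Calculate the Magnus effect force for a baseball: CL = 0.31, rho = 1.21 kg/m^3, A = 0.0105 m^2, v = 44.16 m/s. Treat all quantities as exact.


FM = 0.5 * CL * rho * A * v^2
FM = 0.5 * 0.31 * 1.21 * 0.0105 * 44.16^2
v^2 = 1950.1056
FM = 0.5 * 0.31 * 1.21 * 0.0105 * 1950.1056 = 3.8403 N

3.8403 N


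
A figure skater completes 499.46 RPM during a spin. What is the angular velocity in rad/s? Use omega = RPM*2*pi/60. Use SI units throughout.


omega = RPM * 2 * pi / 60
omega = 499.46 * 2 * 3.14159 / 60
omega = 3138.1997 / 60 = 52.3033 rad/s

52.3033 rad/s


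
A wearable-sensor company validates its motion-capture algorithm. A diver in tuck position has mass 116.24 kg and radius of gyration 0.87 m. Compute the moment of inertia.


I = m * k^2
I = 116.24 * 0.87^2
I = 116.24 * 0.7569 = 87.9821 kg*m^2

87.9821 kg*m^2


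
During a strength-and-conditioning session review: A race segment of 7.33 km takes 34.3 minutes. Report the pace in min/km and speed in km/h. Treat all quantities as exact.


Pace = time / distance = 34.3 min / 7.33 km = 4.6794 min/km
Speed = distance / time_in_hours = 7.33 / 0.5717 hr
Speed = 12.8222 km/h

4.6794 min/km, 12.8222 km/h


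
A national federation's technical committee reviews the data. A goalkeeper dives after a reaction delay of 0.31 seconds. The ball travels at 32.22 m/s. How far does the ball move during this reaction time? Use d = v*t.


d = v * t
d = 32.22 * 0.31
d = 9.9882 m

9.9882 m


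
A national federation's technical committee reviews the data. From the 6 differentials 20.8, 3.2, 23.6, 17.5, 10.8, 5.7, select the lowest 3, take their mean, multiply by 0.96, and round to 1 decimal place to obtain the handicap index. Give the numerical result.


All differentials: 20.8, 3.2, 23.6, 17.5, 10.8, 5.7
Sorted: 3.2, 5.7, 10.8, 17.5, 20.8, 23.6
Best 3: 3.2, 5.7, 10.8
Average of best = 19.7 / 3 = 6.5667
Raw index = 6.5667 * 0.96 = 6.304
Handicap index = round(6.304, 1) = 6.3

6.3


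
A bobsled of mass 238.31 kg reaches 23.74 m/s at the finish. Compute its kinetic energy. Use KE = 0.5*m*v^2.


KE = 0.5 * m * v^2
KE = 0.5 * 238.31 * 23.74^2
KE = 0.5 * 238.31 * 563.5876 = 67154.2805 J

67154.2805 J


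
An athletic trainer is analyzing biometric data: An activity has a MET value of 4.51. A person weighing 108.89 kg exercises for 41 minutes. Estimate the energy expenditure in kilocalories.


kcal = MET * mass * time_hr
Convert time: 41 min = 0.6833 hr
kcal = 4.51 * 108.89 * 0.6833
kcal = 335.5808 kcal

335.5808 kcal


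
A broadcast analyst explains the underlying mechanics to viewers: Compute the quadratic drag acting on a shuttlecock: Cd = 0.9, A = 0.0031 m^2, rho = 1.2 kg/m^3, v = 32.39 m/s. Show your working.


Fd = 0.5 * Cd * rho * A * v^2
Fd = 0.5 * 0.9 * 1.2 * 0.0031 * 32.39^2
v^2 = 1049.1121
Fd = 0.5 * 0.9 * 1.2 * 0.0031 * 1049.1121 = 1.7562 N

1.7562 N


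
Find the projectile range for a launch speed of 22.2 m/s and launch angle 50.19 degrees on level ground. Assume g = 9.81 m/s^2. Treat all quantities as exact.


R = v^2 * sin(2*theta) / g
Convert angle to radians: theta = 50.19 deg = 0.876 rad
sin(2*theta) = sin(1.752) = 0.9836
R = 22.2^2 * 0.9836 / 9.81
R = 492.84 * 0.9836 / 9.81 = 49.4163 m

49.4163 m


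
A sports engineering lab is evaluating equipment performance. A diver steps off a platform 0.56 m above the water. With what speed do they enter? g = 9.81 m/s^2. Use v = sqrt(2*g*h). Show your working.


v = sqrt(2 * g * h)
v = sqrt(2 * 9.81 * 0.56)
v = sqrt(10.9872) = 3.3147 m/s

3.3147 m/s


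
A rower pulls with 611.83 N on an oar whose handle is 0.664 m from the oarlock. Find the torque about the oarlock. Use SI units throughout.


tau = F * d
tau = 611.83 * 0.664
tau = 406.2551 N*m

406.2551 N*m


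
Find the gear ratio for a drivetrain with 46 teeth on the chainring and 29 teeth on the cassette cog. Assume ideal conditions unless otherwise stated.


GR = front_teeth / rear_teeth
GR = 46 / 29
GR = 1.5862

1.5862


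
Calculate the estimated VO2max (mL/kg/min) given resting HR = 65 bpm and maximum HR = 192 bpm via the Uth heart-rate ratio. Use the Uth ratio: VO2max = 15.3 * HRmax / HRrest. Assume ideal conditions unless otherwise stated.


VO2max = 15.3 * HRmax / HRrest
VO2max = 15.3 * 192 / 65
VO2max = 2937.6 / 65 = 45.1938 mL/kg/min

45.1938 mL/kg/min


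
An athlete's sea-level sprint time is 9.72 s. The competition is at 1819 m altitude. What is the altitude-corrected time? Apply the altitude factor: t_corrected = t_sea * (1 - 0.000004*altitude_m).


Correction factor = 1 - 0.000004 * 1819 = 0.992724
t_corrected = t_sea * factor = 9.72 * 0.992724
t_corrected = 9.6493 s

9.6493 s


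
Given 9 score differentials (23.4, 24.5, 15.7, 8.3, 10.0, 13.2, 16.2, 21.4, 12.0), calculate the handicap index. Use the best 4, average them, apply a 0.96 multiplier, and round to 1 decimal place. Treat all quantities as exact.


All differentials: 23.4, 24.5, 15.7, 8.3, 10.0, 13.2, 16.2, 21.4, 12.0
Sorted: 8.3, 10.0, 12.0, 13.2, 15.7, 16.2, 21.4, 23.4, 24.5
Best 4: 8.3, 10.0, 12.0, 13.2
Average of best = 43.5 / 4 = 10.875
Raw index = 10.875 * 0.96 = 10.44
Handicap index = round(10.44, 1) = 10.4

10.4


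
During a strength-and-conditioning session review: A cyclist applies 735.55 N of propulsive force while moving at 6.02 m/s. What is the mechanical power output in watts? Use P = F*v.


P = F * v
P = 735.55 * 6.02
P = 4428.011 W

4428.011 W


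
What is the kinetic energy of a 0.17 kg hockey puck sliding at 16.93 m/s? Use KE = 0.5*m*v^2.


KE = 0.5 * m * v^2
KE = 0.5 * 0.17 * 16.93^2
KE = 0.5 * 0.17 * 286.6249 = 24.3631 J

24.3631 J


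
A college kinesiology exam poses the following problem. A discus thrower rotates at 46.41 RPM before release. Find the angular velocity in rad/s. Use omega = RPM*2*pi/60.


omega = RPM * 2 * pi / 60
omega = 46.41 * 2 * 3.14159 / 60
omega = 291.6026 / 60 = 4.86 rad/s

4.86 rad/s


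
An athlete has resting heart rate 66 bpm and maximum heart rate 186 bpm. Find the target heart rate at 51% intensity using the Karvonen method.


Target = HRrest + pct*(HRmax - HRrest)
Heart rate reserve = HRmax - HRrest = 186 - 66 = 120 bpm
Fraction = 51% = 0.51
Target = 66 + 0.51 * 120
Target = 66 + 61.2 = 127.2 bpm

127.2 bpm


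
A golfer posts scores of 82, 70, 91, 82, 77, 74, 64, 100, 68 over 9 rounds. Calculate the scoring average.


Average = sum / n
Sum = 708
Average = 708 / 9 = 78.6667

78.6667


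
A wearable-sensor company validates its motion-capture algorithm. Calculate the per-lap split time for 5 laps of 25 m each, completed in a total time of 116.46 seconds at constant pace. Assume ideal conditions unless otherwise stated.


Split time = total_time / n_laps = 116.46 / 5
Split time = 23.292 s per lap

23.292 s


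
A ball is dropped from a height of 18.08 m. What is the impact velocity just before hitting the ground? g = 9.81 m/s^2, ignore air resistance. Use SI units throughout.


v = sqrt(2 * g * h)
v = sqrt(2 * 9.81 * 18.08)
v = sqrt(354.7296) = 18.8343 m/s

18.8343 m/s


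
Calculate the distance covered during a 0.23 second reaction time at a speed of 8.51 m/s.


d = v * t
d = 8.51 * 0.23
d = 1.9573 m

1.9573 m


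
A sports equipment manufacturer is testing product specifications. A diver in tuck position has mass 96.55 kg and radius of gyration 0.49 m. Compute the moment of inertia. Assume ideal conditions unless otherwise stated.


I = m * k^2
I = 96.55 * 0.49^2
I = 96.55 * 0.2401 = 23.1817 kg*m^2

23.1817 kg*m^2


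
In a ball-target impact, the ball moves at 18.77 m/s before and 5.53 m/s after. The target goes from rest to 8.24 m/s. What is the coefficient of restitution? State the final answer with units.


e = (v2_after - v1_after) / (v1_before - v2_before)
Numerator = 8.24 - 5.53 = 2.71
Denominator = 18.77 - 0 = 18.77
e = 2.71 / 18.77 = 0.1444

0.1444


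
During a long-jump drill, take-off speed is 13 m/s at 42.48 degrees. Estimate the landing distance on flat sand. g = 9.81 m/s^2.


R = v^2 * sin(2*theta) / g
Convert angle to radians: theta = 42.48 deg = 0.7414 rad
sin(2*theta) = sin(1.4828) = 0.9961
R = 13^2 * 0.9961 / 9.81
R = 169 * 0.9961 / 9.81 = 17.1607 m

17.1607 m


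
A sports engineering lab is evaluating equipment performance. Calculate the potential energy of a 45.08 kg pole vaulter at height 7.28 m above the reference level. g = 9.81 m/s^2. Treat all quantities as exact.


PE = m * g * h
PE = 45.08 * 9.81 * 7.28
PE = 442.2348 * 7.28 = 3219.4693 J

3219.4693 J


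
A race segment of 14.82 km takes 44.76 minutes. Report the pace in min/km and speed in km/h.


Pace = time / distance = 44.76 min / 14.82 km = 3.0202 min/km
Speed = distance / time_in_hours = 14.82 / 0.746 hr
Speed = 19.866 km/h

3.0202 min/km, 19.866 km/h


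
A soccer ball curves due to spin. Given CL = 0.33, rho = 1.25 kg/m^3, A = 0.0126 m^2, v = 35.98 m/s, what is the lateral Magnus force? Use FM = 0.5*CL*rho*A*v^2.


FM = 0.5 * CL * rho * A * v^2
FM = 0.5 * 0.33 * 1.25 * 0.0126 * 35.98^2
v^2 = 1294.5604
FM = 0.5 * 0.33 * 1.25 * 0.0126 * 1294.5604 = 3.3642 N

3.3642 N


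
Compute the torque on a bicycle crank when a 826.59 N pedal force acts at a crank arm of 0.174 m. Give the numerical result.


tau = F * d
tau = 826.59 * 0.174
tau = 143.8267 N*m

143.8267 N*m


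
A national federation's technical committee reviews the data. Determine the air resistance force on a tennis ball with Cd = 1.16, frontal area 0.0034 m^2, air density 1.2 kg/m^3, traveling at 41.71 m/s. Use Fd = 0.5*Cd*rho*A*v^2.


Fd = 0.5 * Cd * rho * A * v^2
Fd = 0.5 * 1.16 * 1.2 * 0.0034 * 41.71^2
v^2 = 1739.7241
Fd = 0.5 * 1.16 * 1.2 * 0.0034 * 1739.7241 = 4.1169 N

4.1169 N


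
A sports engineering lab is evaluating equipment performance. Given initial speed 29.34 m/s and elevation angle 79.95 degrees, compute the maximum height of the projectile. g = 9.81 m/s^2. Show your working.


H = (v*sin(theta))^2 / (2*g)
vy = v*sin(theta) = 29.34 * sin(79.95 deg) = 28.8898 m/s
H = vy^2 / (2*g) = 834.6207 / (2*9.81)
H = 834.6207 / 19.62 = 42.5393 m

42.5393 m


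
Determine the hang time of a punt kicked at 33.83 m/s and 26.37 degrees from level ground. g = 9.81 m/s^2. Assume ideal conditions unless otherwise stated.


T = 2*v*sin(theta)/g
sin(theta) = sin(26.37 deg) = 0.4442
T = 2*33.83*0.4442 / 9.81
T = 30.0523 / 9.81 = 3.0634 s

3.0634 s


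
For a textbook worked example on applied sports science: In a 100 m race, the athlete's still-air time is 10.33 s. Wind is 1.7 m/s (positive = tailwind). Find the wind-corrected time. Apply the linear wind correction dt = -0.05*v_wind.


dt = -0.05 * v_wind = -0.05 * 1.7 = -0.085 s
t_corrected = t_still + dt = 10.33 + (-0.085)
t_corrected = 10.245 s

10.245 s


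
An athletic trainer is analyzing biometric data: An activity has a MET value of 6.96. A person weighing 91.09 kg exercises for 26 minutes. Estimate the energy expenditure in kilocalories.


kcal = MET * mass * time_hr
Convert time: 26 min = 0.4333 hr
kcal = 6.96 * 91.09 * 0.4333
kcal = 274.7274 kcal

274.7274 kcal


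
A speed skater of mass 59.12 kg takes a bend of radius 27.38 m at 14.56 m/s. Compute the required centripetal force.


Fc = m * v^2 / r
v^2 = 14.56^2 = 211.9936
Fc = 59.12 * 211.9936 / 27.38
Fc = 12533.0616 / 27.38 = 457.7451 N

457.7451 N


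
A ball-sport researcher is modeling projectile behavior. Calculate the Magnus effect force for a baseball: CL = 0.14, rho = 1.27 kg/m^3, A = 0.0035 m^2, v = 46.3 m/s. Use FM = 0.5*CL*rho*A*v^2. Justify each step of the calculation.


FM = 0.5 * CL * rho * A * v^2
FM = 0.5 * 0.14 * 1.27 * 0.0035 * 46.3^2
v^2 = 2143.69
FM = 0.5 * 0.14 * 1.27 * 0.0035 * 2143.69 = 0.667 N

0.667 N


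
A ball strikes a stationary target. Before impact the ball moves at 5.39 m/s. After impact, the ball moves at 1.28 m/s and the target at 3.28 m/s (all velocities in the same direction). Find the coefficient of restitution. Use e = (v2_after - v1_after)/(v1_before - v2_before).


e = (v2_after - v1_after) / (v1_before - v2_before)
Numerator = 3.28 - 1.28 = 2
Denominator = 5.39 - 0 = 5.39
e = 2 / 5.39 = 0.3711

0.3711


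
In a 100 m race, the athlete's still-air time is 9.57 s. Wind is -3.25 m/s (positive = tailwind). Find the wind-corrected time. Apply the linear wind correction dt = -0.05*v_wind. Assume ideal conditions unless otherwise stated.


dt = -0.05 * v_wind = -0.05 * -3.25 = 0.1625 s
t_corrected = t_still + dt = 9.57 + (0.1625)
t_corrected = 9.7325 s

9.7325 s


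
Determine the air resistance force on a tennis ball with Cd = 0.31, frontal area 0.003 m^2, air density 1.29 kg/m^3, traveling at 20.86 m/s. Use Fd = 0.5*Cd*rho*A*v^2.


Fd = 0.5 * Cd * rho * A * v^2
Fd = 0.5 * 0.31 * 1.29 * 0.003 * 20.86^2
v^2 = 435.1396
Fd = 0.5 * 0.31 * 1.29 * 0.003 * 435.1396 = 0.261 N

0.261 N


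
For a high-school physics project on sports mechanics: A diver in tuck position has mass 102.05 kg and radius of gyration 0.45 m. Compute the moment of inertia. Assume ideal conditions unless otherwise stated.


I = m * k^2
I = 102.05 * 0.45^2
I = 102.05 * 0.2025 = 20.6651 kg*m^2

20.6651 kg*m^2


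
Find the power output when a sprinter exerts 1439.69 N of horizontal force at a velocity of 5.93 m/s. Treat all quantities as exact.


P = F * v
P = 1439.69 * 5.93
P = 8537.3617 W

8537.3617 W


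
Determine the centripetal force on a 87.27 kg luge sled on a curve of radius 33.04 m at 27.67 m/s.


Fc = m * v^2 / r
v^2 = 27.67^2 = 765.6289
Fc = 87.27 * 765.6289 / 33.04
Fc = 66816.4341 / 33.04 = 2022.2892 N

2022.2892 N


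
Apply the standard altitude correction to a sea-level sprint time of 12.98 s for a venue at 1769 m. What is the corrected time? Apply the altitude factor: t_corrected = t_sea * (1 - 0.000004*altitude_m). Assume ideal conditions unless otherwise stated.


Correction factor = 1 - 0.000004 * 1769 = 0.992924
t_corrected = t_sea * factor = 12.98 * 0.992924
t_corrected = 12.8882 s

12.8882 s


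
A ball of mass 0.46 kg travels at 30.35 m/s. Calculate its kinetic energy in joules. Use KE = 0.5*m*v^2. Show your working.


KE = 0.5 * m * v^2
KE = 0.5 * 0.46 * 30.35^2
KE = 0.5 * 0.46 * 921.1225 = 211.8582 J

211.8582 J


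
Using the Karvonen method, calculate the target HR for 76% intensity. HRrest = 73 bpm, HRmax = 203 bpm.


Target = HRrest + pct*(HRmax - HRrest)
Heart rate reserve = HRmax - HRrest = 203 - 73 = 130 bpm
Fraction = 76% = 0.76
Target = 73 + 0.76 * 130
Target = 73 + 98.8 = 171.8 bpm

171.8 bpm


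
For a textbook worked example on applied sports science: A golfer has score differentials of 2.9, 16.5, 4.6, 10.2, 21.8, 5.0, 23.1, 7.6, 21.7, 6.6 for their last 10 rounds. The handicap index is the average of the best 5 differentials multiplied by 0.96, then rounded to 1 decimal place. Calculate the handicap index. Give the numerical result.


All differentials: 2.9, 16.5, 4.6, 10.2, 21.8, 5.0, 23.1, 7.6, 21.7, 6.6
Sorted: 2.9, 4.6, 5.0, 6.6, 7.6, 10.2, 16.5, 21.7, 21.8, 23.1
Best 5: 2.9, 4.6, 5.0, 6.6, 7.6
Average of best = 26.7 / 5 = 5.34
Raw index = 5.34 * 0.96 = 5.1264
Handicap index = round(5.1264, 1) = 5.1

5.1


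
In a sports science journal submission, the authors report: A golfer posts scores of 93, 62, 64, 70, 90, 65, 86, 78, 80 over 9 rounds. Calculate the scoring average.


Average = sum / n
Sum = 688
Average = 688 / 9 = 76.4444

76.4444


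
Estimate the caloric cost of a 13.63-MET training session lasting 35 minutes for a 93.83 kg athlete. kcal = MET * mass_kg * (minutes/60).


kcal = MET * mass * time_hr
Convert time: 35 min = 0.5833 hr
kcal = 13.63 * 93.83 * 0.5833
kcal = 746.0267 kcal

746.0267 kcal


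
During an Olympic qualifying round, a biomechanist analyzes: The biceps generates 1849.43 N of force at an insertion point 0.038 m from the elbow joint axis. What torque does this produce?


tau = F * d
tau = 1849.43 * 0.038
tau = 70.2783 N*m

70.2783 N*m


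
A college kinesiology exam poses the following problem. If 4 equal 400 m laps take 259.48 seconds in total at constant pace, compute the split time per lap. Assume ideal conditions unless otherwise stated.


Split time = total_time / n_laps = 259.48 / 4
Split time = 64.87 s per lap

64.87 s


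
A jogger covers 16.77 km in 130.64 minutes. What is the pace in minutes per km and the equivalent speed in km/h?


Pace = time / distance = 130.64 min / 16.77 km = 7.7901 min/km
Speed = distance / time_in_hours = 16.77 / 2.1773 hr
Speed = 7.7021 km/h

7.7901 min/km, 7.7021 km/h


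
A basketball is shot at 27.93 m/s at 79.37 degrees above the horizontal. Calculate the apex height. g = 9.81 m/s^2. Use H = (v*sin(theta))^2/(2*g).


H = (v*sin(theta))^2 / (2*g)
vy = v*sin(theta) = 27.93 * sin(79.37 deg) = 27.4507 m/s
H = vy^2 / (2*g) = 753.5404 / (2*9.81)
H = 753.5404 / 19.62 = 38.4067 m

38.4067 m


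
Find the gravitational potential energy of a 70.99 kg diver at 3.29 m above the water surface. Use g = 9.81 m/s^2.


PE = m * g * h
PE = 70.99 * 9.81 * 3.29
PE = 696.4119 * 3.29 = 2291.1952 J

2291.1952 J


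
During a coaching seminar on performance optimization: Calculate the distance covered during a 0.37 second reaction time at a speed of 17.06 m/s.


d = v * t
d = 17.06 * 0.37
d = 6.3122 m

6.3122 m


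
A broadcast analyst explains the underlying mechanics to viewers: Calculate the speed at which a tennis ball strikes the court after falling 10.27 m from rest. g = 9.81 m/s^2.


v = sqrt(2 * g * h)
v = sqrt(2 * 9.81 * 10.27)
v = sqrt(201.4974) = 14.195 m/s

14.195 m/s


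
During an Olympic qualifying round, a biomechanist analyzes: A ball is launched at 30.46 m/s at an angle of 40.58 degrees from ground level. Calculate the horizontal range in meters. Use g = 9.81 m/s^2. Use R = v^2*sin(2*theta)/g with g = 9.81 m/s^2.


R = v^2 * sin(2*theta) / g
Convert angle to radians: theta = 40.58 deg = 0.7083 rad
sin(2*theta) = sin(1.4165) = 0.9881
R = 30.46^2 * 0.9881 / 9.81
R = 927.8116 * 0.9881 / 9.81 = 93.4547 m

93.4547 m


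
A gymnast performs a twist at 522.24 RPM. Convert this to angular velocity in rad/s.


omega = RPM * 2 * pi / 60
omega = 522.24 * 2 * 3.14159 / 60
omega = 3281.3307 / 60 = 54.6888 rad/s

54.6888 rad/s


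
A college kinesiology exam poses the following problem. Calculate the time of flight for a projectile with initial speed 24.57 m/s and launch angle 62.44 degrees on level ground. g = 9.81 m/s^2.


T = 2*v*sin(theta)/g
sin(theta) = sin(62.44 deg) = 0.8865
T = 2*24.57*0.8865 / 9.81
T = 43.5639 / 9.81 = 4.4408 s

4.4408 s


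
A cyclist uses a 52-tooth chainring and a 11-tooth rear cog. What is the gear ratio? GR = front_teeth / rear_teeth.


GR = front_teeth / rear_teeth
GR = 52 / 11
GR = 4.7273

4.7273


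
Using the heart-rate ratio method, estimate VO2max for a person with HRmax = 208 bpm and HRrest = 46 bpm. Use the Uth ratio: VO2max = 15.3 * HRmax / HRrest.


VO2max = 15.3 * HRmax / HRrest
VO2max = 15.3 * 208 / 46
VO2max = 3182.4 / 46 = 69.1826 mL/kg/min

69.1826 mL/kg/min


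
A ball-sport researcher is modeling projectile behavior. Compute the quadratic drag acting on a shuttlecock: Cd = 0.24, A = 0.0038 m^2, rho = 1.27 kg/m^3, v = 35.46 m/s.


Fd = 0.5 * Cd * rho * A * v^2
Fd = 0.5 * 0.24 * 1.27 * 0.0038 * 35.46^2
v^2 = 1257.4116
Fd = 0.5 * 0.24 * 1.27 * 0.0038 * 1257.4116 = 0.7282 N

0.7282 N


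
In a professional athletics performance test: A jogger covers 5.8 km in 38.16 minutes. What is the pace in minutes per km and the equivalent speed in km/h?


Pace = time / distance = 38.16 min / 5.8 km = 6.5793 min/km
Speed = distance / time_in_hours = 5.8 / 0.636 hr
Speed = 9.1195 km/h

6.5793 min/km, 9.1195 km/h


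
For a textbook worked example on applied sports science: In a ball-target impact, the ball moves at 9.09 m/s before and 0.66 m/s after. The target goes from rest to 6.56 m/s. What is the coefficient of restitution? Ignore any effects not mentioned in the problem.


e = (v2_after - v1_after) / (v1_before - v2_before)
Numerator = 6.56 - 0.66 = 5.9
Denominator = 9.09 - 0 = 9.09
e = 5.9 / 9.09 = 0.6491

0.6491


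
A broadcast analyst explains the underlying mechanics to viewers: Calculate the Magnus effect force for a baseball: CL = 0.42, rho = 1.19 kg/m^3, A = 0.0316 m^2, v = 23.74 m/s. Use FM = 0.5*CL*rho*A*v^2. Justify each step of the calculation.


FM = 0.5 * CL * rho * A * v^2
FM = 0.5 * 0.42 * 1.19 * 0.0316 * 23.74^2
v^2 = 563.5876
FM = 0.5 * 0.42 * 1.19 * 0.0316 * 563.5876 = 4.4506 N

4.4506 N


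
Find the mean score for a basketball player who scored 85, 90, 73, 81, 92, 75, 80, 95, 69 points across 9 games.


Average = sum / n
Sum = 740
Average = 740 / 9 = 82.2222

82.2222


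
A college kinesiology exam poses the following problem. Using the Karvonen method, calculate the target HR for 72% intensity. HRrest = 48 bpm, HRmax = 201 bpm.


Target = HRrest + pct*(HRmax - HRrest)
Heart rate reserve = HRmax - HRrest = 201 - 48 = 153 bpm
Fraction = 72% = 0.72
Target = 48 + 0.72 * 153
Target = 48 + 110.16 = 158.16 bpm

158.16 bpm


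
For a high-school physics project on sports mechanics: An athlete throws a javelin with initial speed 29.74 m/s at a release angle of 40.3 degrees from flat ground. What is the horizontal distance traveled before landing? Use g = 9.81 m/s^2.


R = v^2 * sin(2*theta) / g
Convert angle to radians: theta = 40.3 deg = 0.7034 rad
sin(2*theta) = sin(1.4067) = 0.9866
R = 29.74^2 * 0.9866 / 9.81
R = 884.4676 * 0.9866 / 9.81 = 88.9491 m

88.9491 m


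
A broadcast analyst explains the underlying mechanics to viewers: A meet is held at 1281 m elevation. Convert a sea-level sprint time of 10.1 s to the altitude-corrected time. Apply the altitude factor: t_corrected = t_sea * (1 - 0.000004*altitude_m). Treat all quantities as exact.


Correction factor = 1 - 0.000004 * 1281 = 0.994876
t_corrected = t_sea * factor = 10.1 * 0.994876
t_corrected = 10.0482 s

10.0482 s


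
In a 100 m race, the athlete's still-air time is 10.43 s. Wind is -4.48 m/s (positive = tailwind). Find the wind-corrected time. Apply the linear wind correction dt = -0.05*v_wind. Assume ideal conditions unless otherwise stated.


dt = -0.05 * v_wind = -0.05 * -4.48 = 0.224 s
t_corrected = t_still + dt = 10.43 + (0.224)
t_corrected = 10.654 s

10.654 s


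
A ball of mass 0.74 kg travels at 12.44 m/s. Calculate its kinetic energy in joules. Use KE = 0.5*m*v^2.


KE = 0.5 * m * v^2
KE = 0.5 * 0.74 * 12.44^2
KE = 0.5 * 0.74 * 154.7536 = 57.2588 J

57.2588 J


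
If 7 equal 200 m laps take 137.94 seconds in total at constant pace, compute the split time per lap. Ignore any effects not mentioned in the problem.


Split time = total_time / n_laps = 137.94 / 7
Split time = 19.7057 s per lap

19.7057 s


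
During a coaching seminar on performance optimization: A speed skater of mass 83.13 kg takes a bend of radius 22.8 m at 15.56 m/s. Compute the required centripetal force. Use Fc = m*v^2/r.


Fc = m * v^2 / r
v^2 = 15.56^2 = 242.1136
Fc = 83.13 * 242.1136 / 22.8
Fc = 20126.9036 / 22.8 = 882.7589 N

882.7589 N


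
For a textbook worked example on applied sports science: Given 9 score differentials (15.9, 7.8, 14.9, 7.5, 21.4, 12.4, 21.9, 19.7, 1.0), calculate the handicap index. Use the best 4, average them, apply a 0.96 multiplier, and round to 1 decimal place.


All differentials: 15.9, 7.8, 14.9, 7.5, 21.4, 12.4, 21.9, 19.7, 1.0
Sorted: 1.0, 7.5, 7.8, 12.4, 14.9, 15.9, 19.7, 21.4, 21.9
Best 4: 1.0, 7.5, 7.8, 12.4
Average of best = 28.7 / 4 = 7.175
Raw index = 7.175 * 0.96 = 6.888
Handicap index = round(6.888, 1) = 6.9

6.9


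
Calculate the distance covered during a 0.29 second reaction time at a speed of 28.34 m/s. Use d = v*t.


d = v * t
d = 28.34 * 0.29
d = 8.2186 m

8.2186 m


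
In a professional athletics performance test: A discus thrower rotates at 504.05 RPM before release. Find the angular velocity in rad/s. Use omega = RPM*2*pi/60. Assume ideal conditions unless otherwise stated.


omega = RPM * 2 * pi / 60
omega = 504.05 * 2 * 3.14159 / 60
omega = 3167.0396 / 60 = 52.784 rad/s

52.784 rad/s


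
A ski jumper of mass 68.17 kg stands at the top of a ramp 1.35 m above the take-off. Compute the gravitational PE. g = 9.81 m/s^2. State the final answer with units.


PE = m * g * h
PE = 68.17 * 9.81 * 1.35
PE = 668.7477 * 1.35 = 902.8094 J

902.8094 J


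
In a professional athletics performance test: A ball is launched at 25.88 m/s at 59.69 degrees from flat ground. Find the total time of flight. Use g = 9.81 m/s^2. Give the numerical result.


T = 2*v*sin(theta)/g
sin(theta) = sin(59.69 deg) = 0.8633
T = 2*25.88*0.8633 / 9.81
T = 44.6848 / 9.81 = 4.555 s

4.555 s


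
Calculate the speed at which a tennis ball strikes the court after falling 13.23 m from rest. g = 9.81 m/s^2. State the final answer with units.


v = sqrt(2 * g * h)
v = sqrt(2 * 9.81 * 13.23)
v = sqrt(259.5726) = 16.1113 m/s

16.1113 m/s


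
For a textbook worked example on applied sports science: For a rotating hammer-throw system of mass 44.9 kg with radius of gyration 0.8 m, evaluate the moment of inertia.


I = m * k^2
I = 44.9 * 0.8^2
I = 44.9 * 0.64 = 28.736 kg*m^2

28.736 kg*m^2


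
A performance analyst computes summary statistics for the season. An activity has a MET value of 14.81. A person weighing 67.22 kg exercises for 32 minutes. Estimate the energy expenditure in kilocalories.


kcal = MET * mass * time_hr
Convert time: 32 min = 0.5333 hr
kcal = 14.81 * 67.22 * 0.5333
kcal = 530.9484 kcal

530.9484 kcal


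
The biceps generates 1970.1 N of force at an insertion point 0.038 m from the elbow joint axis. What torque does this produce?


tau = F * d
tau = 1970.1 * 0.038
tau = 74.8638 N*m

74.8638 N*m


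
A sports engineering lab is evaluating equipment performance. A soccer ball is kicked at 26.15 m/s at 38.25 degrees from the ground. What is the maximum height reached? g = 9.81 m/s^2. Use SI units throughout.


H = (v*sin(theta))^2 / (2*g)
vy = v*sin(theta) = 26.15 * sin(38.25 deg) = 16.1893 m/s
H = vy^2 / (2*g) = 262.0937 / (2*9.81)
H = 262.0937 / 19.62 = 13.3585 m

13.3585 m


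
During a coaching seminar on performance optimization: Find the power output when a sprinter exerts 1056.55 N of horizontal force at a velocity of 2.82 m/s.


P = F * v
P = 1056.55 * 2.82
P = 2979.471 W

2979.471 W


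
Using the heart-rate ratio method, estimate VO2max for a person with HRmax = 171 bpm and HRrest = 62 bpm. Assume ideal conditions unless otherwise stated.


VO2max = 15.3 * HRmax / HRrest
VO2max = 15.3 * 171 / 62
VO2max = 2616.3 / 62 = 42.1984 mL/kg/min

42.1984 mL/kg/min


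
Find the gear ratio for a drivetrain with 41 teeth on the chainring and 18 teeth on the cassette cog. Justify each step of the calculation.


GR = front_teeth / rear_teeth
GR = 41 / 18
GR = 2.2778

2.2778


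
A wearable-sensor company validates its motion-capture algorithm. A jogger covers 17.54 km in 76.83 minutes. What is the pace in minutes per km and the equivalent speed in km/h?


Pace = time / distance = 76.83 min / 17.54 km = 4.3803 min/km
Speed = distance / time_in_hours = 17.54 / 1.2805 hr
Speed = 13.6978 km/h

4.3803 min/km, 13.6978 km/h


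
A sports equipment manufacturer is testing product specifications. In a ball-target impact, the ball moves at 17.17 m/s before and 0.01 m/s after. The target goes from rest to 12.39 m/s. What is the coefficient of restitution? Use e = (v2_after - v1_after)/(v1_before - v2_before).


e = (v2_after - v1_after) / (v1_before - v2_before)
Numerator = 12.39 - 0.01 = 12.38
Denominator = 17.17 - 0 = 17.17
e = 12.38 / 17.17 = 0.721

0.721


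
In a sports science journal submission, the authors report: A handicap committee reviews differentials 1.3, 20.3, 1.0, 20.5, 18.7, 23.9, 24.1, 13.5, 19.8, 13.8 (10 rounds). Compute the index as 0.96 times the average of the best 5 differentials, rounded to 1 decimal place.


All differentials: 1.3, 20.3, 1.0, 20.5, 18.7, 23.9, 24.1, 13.5, 19.8, 13.8
Sorted: 1.0, 1.3, 13.5, 13.8, 18.7, 19.8, 20.3, 20.5, 23.9, 24.1
Best 5: 1.0, 1.3, 13.5, 13.8, 18.7
Average of best = 48.3 / 5 = 9.66
Raw index = 9.66 * 0.96 = 9.2736
Handicap index = round(9.2736, 1) = 9.3

9.3


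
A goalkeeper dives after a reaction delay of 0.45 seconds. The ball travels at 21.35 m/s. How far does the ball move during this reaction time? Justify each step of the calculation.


d = v * t
d = 21.35 * 0.45
d = 9.6075 m

9.6075 m


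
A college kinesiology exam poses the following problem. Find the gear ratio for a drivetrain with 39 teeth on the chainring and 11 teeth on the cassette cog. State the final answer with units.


GR = front_teeth / rear_teeth
GR = 39 / 11
GR = 3.5455

3.5455


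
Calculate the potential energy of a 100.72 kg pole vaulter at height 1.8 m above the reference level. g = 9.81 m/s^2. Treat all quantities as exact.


PE = m * g * h
PE = 100.72 * 9.81 * 1.8
PE = 988.0632 * 1.8 = 1778.5138 J

1778.5138 J


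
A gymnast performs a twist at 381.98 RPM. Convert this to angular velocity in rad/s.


omega = RPM * 2 * pi / 60
omega = 381.98 * 2 * 3.14159 / 60
omega = 2400.0511 / 60 = 40.0009 rad/s

40.0009 rad/s


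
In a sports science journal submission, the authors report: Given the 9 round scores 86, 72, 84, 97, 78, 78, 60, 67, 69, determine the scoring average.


Average = sum / n
Sum = 691
Average = 691 / 9 = 76.7778

76.7778


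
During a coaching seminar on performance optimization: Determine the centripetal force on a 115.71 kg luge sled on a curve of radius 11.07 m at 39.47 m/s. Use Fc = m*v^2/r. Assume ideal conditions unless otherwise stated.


Fc = m * v^2 / r
v^2 = 39.47^2 = 1557.8809
Fc = 115.71 * 1557.8809 / 11.07
Fc = 180262.3989 / 11.07 = 16283.8662 N

16283.8662 N


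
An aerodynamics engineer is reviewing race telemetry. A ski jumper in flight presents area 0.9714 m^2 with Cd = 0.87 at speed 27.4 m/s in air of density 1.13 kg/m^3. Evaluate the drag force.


Fd = 0.5 * Cd * rho * A * v^2
Fd = 0.5 * 0.87 * 1.13 * 0.9714 * 27.4^2
v^2 = 750.76
Fd = 0.5 * 0.87 * 1.13 * 0.9714 * 750.76 = 358.4816 N

358.4816 N


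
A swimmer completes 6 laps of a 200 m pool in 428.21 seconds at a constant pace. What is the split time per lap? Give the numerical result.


Split time = total_time / n_laps = 428.21 / 6
Split time = 71.3683 s per lap

71.3683 s


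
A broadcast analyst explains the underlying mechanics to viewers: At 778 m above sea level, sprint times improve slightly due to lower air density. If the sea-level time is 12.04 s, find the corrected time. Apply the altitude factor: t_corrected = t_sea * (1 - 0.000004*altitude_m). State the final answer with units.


Correction factor = 1 - 0.000004 * 778 = 0.996888
t_corrected = t_sea * factor = 12.04 * 0.996888
t_corrected = 12.0025 s

12.0025 s


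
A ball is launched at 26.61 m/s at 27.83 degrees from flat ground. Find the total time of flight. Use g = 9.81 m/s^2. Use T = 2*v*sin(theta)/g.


T = 2*v*sin(theta)/g
sin(theta) = sin(27.83 deg) = 0.4668
T = 2*26.61*0.4668 / 9.81
T = 24.8457 / 9.81 = 2.5327 s

2.5327 s


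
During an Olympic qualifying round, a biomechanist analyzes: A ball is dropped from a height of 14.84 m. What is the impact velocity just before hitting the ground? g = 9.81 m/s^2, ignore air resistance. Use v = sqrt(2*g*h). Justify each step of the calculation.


v = sqrt(2 * g * h)
v = sqrt(2 * 9.81 * 14.84)
v = sqrt(291.1608) = 17.0634 m/s

17.0634 m/s


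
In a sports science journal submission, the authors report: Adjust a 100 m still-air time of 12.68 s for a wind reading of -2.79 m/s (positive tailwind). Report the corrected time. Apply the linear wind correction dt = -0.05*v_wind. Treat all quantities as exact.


dt = -0.05 * v_wind = -0.05 * -2.79 = 0.1395 s
t_corrected = t_still + dt = 12.68 + (0.1395)
t_corrected = 12.8195 s

12.8195 s


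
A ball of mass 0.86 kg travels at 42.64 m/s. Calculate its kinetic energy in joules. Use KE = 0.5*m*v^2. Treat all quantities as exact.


KE = 0.5 * m * v^2
KE = 0.5 * 0.86 * 42.64^2
KE = 0.5 * 0.86 * 1818.1696 = 781.8129 J

781.8129 J


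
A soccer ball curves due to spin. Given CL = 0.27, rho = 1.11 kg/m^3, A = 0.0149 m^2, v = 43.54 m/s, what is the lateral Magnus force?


FM = 0.5 * CL * rho * A * v^2
FM = 0.5 * 0.27 * 1.11 * 0.0149 * 43.54^2
v^2 = 1895.7316
FM = 0.5 * 0.27 * 1.11 * 0.0149 * 1895.7316 = 4.2327 N

4.2327 N


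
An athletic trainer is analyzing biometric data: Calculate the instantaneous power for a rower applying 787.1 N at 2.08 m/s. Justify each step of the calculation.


P = F * v
P = 787.1 * 2.08
P = 1637.168 W

1637.168 W


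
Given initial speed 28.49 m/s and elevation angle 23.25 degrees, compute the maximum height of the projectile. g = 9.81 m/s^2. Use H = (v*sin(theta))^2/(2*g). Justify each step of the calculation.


H = (v*sin(theta))^2 / (2*g)
vy = v*sin(theta) = 28.49 * sin(23.25 deg) = 11.2463 m/s
H = vy^2 / (2*g) = 126.4782 / (2*9.81)
H = 126.4782 / 19.62 = 6.4464 m

6.4464 m


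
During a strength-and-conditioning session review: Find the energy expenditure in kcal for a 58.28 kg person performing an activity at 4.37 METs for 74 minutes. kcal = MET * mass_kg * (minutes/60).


kcal = MET * mass * time_hr
Convert time: 74 min = 1.2333 hr
kcal = 4.37 * 58.28 * 1.2333
kcal = 314.1098 kcal

314.1098 kcal


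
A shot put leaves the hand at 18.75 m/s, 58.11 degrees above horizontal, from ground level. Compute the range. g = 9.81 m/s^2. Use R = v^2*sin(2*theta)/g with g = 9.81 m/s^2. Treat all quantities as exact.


R = v^2 * sin(2*theta) / g
Convert angle to radians: theta = 58.11 deg = 1.0142 rad
sin(2*theta) = sin(2.0284) = 0.8971
R = 18.75^2 * 0.8971 / 9.81
R = 351.5625 * 0.8971 / 9.81 = 32.1497 m

32.1497 m


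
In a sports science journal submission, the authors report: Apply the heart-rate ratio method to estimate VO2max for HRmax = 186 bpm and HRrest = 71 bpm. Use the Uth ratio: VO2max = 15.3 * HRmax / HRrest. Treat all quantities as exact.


VO2max = 15.3 * HRmax / HRrest
VO2max = 15.3 * 186 / 71
VO2max = 2845.8 / 71 = 40.0817 mL/kg/min

40.0817 mL/kg/min


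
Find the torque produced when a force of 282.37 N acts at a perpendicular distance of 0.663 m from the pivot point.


tau = F * d
tau = 282.37 * 0.663
tau = 187.2113 N*m

187.2113 N*m


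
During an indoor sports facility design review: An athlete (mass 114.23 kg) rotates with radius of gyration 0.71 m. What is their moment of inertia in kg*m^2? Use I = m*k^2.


I = m * k^2
I = 114.23 * 0.71^2
I = 114.23 * 0.5041 = 57.5833 kg*m^2

57.5833 kg*m^2


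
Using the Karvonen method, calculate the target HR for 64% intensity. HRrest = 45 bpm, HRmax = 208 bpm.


Target = HRrest + pct*(HRmax - HRrest)
Heart rate reserve = HRmax - HRrest = 208 - 45 = 163 bpm
Fraction = 64% = 0.64
Target = 45 + 0.64 * 163
Target = 45 + 104.32 = 149.32 bpm

149.32 bpm


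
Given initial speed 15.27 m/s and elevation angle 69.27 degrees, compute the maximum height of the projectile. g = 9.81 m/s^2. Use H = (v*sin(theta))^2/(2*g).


H = (v*sin(theta))^2 / (2*g)
vy = v*sin(theta) = 15.27 * sin(69.27 deg) = 14.2814 m/s
H = vy^2 / (2*g) = 203.9584 / (2*9.81)
H = 203.9584 / 19.62 = 10.3954 m

10.3954 m


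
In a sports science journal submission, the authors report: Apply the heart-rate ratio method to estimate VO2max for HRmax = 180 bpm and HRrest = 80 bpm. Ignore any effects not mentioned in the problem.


VO2max = 15.3 * HRmax / HRrest
VO2max = 15.3 * 180 / 80
VO2max = 2754 / 80 = 34.425 mL/kg/min

34.425 mL/kg/min


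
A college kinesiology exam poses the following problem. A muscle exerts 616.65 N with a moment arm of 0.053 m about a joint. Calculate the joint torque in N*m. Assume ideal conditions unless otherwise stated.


tau = F * d
tau = 616.65 * 0.053
tau = 32.6824 N*m

32.6824 N*m


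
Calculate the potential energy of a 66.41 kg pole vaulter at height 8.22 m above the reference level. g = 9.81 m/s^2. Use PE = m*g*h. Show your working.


PE = m * g * h
PE = 66.41 * 9.81 * 8.22
PE = 651.4821 * 8.22 = 5355.1829 J

5355.1829 J


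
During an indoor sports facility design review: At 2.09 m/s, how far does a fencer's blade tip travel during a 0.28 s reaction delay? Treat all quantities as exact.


d = v * t
d = 2.09 * 0.28
d = 0.5852 m

0.5852 m


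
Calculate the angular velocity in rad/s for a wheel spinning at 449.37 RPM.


omega = RPM * 2 * pi / 60
omega = 449.37 * 2 * 3.14159 / 60
omega = 2823.475 / 60 = 47.0579 rad/s

47.0579 rad/s


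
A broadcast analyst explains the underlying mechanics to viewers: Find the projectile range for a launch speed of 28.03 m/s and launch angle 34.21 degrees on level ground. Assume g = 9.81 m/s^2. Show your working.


R = v^2 * sin(2*theta) / g
Convert angle to radians: theta = 34.21 deg = 0.5971 rad
sin(2*theta) = sin(1.1942) = 0.9299
R = 28.03^2 * 0.9299 / 9.81
R = 785.6809 * 0.9299 / 9.81 = 74.4759 m

74.4759 m


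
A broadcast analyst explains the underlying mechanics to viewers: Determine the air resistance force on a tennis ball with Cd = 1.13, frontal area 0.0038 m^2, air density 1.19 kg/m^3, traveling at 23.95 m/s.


Fd = 0.5 * Cd * rho * A * v^2
Fd = 0.5 * 1.13 * 1.19 * 0.0038 * 23.95^2
v^2 = 573.6025
Fd = 0.5 * 1.13 * 1.19 * 0.0038 * 573.6025 = 1.4655 N

1.4655 N


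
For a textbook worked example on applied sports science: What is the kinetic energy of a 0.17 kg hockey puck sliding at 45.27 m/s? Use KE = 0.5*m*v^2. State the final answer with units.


KE = 0.5 * m * v^2
KE = 0.5 * 0.17 * 45.27^2
KE = 0.5 * 0.17 * 2049.3729 = 174.1967 J

174.1967 J


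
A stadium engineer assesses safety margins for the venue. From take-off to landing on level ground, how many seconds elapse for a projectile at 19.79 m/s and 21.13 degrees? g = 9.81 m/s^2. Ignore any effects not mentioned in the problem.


T = 2*v*sin(theta)/g
sin(theta) = sin(21.13 deg) = 0.3605
T = 2*19.79*0.3605 / 9.81
T = 14.268 / 9.81 = 1.4544 s

1.4544 s


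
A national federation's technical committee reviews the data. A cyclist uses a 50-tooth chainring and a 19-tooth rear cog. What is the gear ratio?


GR = front_teeth / rear_teeth
GR = 50 / 19
GR = 2.6316

2.6316


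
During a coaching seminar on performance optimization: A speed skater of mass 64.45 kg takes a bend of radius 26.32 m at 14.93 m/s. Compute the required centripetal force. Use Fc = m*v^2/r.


Fc = m * v^2 / r
v^2 = 14.93^2 = 222.9049
Fc = 64.45 * 222.9049 / 26.32
Fc = 14366.2208 / 26.32 = 545.8291 N

545.8291 N


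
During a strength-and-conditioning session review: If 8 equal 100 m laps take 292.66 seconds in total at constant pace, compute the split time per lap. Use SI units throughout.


Split time = total_time / n_laps = 292.66 / 8
Split time = 36.5825 s per lap

36.5825 s


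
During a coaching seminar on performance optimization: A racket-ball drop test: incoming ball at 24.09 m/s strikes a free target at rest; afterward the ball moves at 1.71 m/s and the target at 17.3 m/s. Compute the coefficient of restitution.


e = (v2_after - v1_after) / (v1_before - v2_before)
Numerator = 17.3 - 1.71 = 15.59
Denominator = 24.09 - 0 = 24.09
e = 15.59 / 24.09 = 0.6472

0.6472
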